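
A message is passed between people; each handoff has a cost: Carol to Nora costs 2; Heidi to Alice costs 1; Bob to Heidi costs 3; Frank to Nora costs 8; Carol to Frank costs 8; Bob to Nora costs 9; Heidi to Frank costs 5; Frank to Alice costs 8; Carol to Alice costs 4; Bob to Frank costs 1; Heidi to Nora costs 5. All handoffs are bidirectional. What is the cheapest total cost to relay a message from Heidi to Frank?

Checking several routes:
Heidi-Alice-Carol-Nora-Frank: 1 + 4 + 2 + 8 = 15
Heidi-Frank: 5
Heidi-Alice-Carol-Frank: 1 + 4 + 8 = 13
Heidi-Bob-Frank: 3 + 1 = 4
Heidi-Alice-Frank: 1 + 8 = 9
Heidi-Nora-Frank: 5 + 8 = 13
The minimum is 4.

4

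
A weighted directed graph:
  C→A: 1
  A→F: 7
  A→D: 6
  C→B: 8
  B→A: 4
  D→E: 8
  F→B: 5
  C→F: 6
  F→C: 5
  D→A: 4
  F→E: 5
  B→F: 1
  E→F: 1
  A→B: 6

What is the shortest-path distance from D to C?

14

Routes from D to C:
D-E-F-C: 8 + 1 + 5 = 14
D-A-F-C: 4 + 7 + 5 = 16
D-A-B-F-C: 4 + 6 + 1 + 5 = 16
Best route has total 14.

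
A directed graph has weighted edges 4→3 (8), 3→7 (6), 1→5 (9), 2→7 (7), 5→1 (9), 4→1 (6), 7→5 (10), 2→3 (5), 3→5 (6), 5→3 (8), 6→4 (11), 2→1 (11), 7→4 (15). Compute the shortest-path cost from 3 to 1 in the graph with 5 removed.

Candidate routes:
3 - 7 - 4 - 1: 6 + 15 + 6 = 27
Shortest: 27.

27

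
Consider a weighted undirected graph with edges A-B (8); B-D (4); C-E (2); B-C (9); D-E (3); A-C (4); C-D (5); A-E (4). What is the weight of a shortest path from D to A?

Checking several routes:
D → C → E → A: 5 + 2 + 4 = 11
D → E → C → A: 3 + 2 + 4 = 9
D → E → A: 3 + 4 = 7
D → C → A: 5 + 4 = 9
Shortest: 7.

7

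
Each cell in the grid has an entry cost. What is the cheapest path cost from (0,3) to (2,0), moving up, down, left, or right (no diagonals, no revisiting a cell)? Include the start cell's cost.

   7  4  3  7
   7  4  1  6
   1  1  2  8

15

Take [0,3] -> [0,2] -> [1,2] -> [2,2] -> [2,1] -> [2,0] for a total of 7 + 3 + 1 + 2 + 1 + 1 = 15.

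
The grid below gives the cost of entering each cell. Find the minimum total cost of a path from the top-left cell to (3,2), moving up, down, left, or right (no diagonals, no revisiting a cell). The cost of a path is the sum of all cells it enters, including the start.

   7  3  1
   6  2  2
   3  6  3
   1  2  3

Best path: r0c0 → r0c1 → r0c2 → r1c2 → r2c2 → r3c2
Cost: 7 + 3 + 1 + 2 + 3 + 3 = 19

19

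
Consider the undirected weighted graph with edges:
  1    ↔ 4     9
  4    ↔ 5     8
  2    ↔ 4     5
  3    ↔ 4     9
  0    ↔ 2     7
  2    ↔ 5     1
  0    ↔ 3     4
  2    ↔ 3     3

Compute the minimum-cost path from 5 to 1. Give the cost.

Paths from 5 to 1:
5 -> 2 -> 3 -> 4 -> 1: 1 + 3 + 9 + 9 = 22
5 -> 4 -> 1: 8 + 9 = 17
5 -> 2 -> 4 -> 1: 1 + 5 + 9 = 15
5 -> 2 -> 0 -> 3 -> 4 -> 1: 1 + 7 + 4 + 9 + 9 = 30
Best route has total 15.

15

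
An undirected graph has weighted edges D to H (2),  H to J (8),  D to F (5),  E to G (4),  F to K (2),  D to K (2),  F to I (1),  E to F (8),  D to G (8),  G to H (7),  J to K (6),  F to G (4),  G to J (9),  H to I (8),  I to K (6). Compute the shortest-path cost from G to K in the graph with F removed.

10

Checking several routes:
G→J→K: 9 + 6 = 15
G→H→D→K: 7 + 2 + 2 = 11
G→H→J→K: 7 + 8 + 6 = 21
G→D→K: 8 + 2 = 10
G→H→I→K: 7 + 8 + 6 = 21
Best route has total 10.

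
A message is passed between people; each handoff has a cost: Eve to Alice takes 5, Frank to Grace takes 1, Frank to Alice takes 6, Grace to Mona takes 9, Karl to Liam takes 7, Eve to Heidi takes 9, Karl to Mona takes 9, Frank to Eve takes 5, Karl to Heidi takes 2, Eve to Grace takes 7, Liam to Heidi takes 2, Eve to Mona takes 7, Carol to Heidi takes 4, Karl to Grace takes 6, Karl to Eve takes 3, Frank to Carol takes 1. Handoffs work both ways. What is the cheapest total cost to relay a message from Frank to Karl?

Checking several routes:
Frank -> Carol -> Heidi -> Karl: 1 + 4 + 2 = 7
Frank -> Eve -> Karl: 5 + 3 = 8
Frank -> Grace -> Karl: 1 + 6 = 7
Frank -> Grace -> Eve -> Karl: 1 + 7 + 3 = 11
Best route has total 7.

7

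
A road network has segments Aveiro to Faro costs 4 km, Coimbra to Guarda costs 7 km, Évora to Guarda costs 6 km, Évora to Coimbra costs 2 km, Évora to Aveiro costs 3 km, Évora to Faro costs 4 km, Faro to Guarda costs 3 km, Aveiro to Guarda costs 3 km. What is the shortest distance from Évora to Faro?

Comparing a few candidate routes:
Évora - Aveiro - Faro: 3 + 4 = 7
Évora - Guarda - Faro: 6 + 3 = 9
Évora - Aveiro - Guarda - Faro: 3 + 3 + 3 = 9
Évora - Faro: 4
Shortest: 4 km.

4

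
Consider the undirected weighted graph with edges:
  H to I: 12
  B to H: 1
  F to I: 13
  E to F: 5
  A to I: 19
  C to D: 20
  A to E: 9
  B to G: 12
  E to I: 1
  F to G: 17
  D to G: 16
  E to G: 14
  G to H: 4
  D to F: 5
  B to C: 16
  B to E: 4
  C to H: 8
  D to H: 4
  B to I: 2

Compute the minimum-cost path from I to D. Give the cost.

7

Checking several routes:
I→B→E→F→D: 2 + 4 + 5 + 5 = 16
I→E→F→D: 1 + 5 + 5 = 11
I→B→H→D: 2 + 1 + 4 = 7
I→E→B→H→D: 1 + 4 + 1 + 4 = 10
I→H→D: 12 + 4 = 16
Shortest: 7.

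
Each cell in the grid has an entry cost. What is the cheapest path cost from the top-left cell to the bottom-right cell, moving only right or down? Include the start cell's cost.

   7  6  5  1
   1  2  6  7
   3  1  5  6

22

One optimal route is [0,0]→[1,0]→[1,1]→[2,1]→[2,2]→[2,3].
Its cost is 7 + 1 + 2 + 1 + 5 + 6 = 22.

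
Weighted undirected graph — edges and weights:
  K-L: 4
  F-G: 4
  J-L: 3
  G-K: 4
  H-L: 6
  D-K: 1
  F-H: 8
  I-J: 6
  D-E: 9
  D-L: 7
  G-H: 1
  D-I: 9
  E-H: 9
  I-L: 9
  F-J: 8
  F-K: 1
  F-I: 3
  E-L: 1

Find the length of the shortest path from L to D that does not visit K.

7

Some routes from L to D avoiding K:
L → I → D: 9 + 9 = 18
L → H → G → F → I → D: 6 + 1 + 4 + 3 + 9 = 23
L → E → D: 1 + 9 = 10
L → D: 7
L → J → F → I → D: 3 + 8 + 3 + 9 = 23
L → J → I → D: 3 + 6 + 9 = 18
Best route has total 7.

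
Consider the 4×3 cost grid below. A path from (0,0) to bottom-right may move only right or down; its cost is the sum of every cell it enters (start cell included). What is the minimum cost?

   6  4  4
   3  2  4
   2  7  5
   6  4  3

23

Path r0c0 → r1c0 → r1c1 → r1c2 → r2c2 → r3c2: 6 + 3 + 2 + 4 + 5 + 3 = 23.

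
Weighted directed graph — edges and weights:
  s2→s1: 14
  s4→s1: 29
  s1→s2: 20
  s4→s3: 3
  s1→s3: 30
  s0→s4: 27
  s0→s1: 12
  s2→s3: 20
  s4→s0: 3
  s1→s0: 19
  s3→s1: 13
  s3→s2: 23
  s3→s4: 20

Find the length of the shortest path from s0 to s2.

A few of the s0→s2 routes:
s0→s4→s3→s2: 27 + 3 + 23 = 53
s0→s1→s3→s2: 12 + 30 + 23 = 65
s0→s1→s2: 12 + 20 = 32
s0→s4→s3→s1→s2: 27 + 3 + 13 + 20 = 63
Best route has total 32.

32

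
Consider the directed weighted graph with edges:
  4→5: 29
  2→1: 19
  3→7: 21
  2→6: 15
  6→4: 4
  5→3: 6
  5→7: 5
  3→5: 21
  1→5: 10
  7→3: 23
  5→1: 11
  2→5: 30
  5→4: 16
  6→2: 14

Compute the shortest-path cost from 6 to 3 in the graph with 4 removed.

Routes from 6 to 3 avoiding 4:
6 -> 2 -> 1 -> 5 -> 3: 14 + 19 + 10 + 6 = 49
6 -> 2 -> 1 -> 5 -> 7 -> 3: 14 + 19 + 10 + 5 + 23 = 71
6 -> 2 -> 5 -> 3: 14 + 30 + 6 = 50
6 -> 2 -> 5 -> 7 -> 3: 14 + 30 + 5 + 23 = 72
Shortest: 49.

49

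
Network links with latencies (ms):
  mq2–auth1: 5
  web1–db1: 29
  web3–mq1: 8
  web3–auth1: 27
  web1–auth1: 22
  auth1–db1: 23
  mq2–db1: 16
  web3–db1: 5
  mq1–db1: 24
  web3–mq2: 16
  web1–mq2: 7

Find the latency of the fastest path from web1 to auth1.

Some routes from web1 to auth1:
web1 - mq2 - web3 - auth1: 7 + 16 + 27 = 50
web1 - auth1: 22
web1 - mq2 - auth1: 7 + 5 = 12
web1 - db1 - mq2 - auth1: 29 + 16 + 5 = 50
web1 - mq2 - db1 - auth1: 7 + 16 + 23 = 46
Best route has total 12 ms.

12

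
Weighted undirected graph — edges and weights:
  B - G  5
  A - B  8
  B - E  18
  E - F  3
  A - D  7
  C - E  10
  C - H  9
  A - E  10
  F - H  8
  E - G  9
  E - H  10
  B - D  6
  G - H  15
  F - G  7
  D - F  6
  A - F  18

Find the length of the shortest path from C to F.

Some routes from C to F:
C→H→F: 9 + 8 = 17
C→E→G→F: 10 + 9 + 7 = 26
C→H→G→F: 9 + 15 + 7 = 31
C→H→E→F: 9 + 10 + 3 = 22
C→E→F: 10 + 3 = 13
C→E→H→F: 10 + 10 + 8 = 28
The minimum is 13.

13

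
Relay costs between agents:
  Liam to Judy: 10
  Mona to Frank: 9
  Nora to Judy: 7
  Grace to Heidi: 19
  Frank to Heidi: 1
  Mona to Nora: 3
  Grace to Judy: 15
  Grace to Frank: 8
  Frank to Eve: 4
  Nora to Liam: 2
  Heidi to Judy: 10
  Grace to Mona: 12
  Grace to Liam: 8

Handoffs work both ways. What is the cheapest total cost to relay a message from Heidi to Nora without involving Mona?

Checking several routes:
Heidi -> Judy -> Liam -> Nora: 10 + 10 + 2 = 22
Heidi -> Judy -> Nora: 10 + 7 = 17
Heidi -> Frank -> Grace -> Judy -> Nora: 1 + 8 + 15 + 7 = 31
Heidi -> Grace -> Liam -> Nora: 19 + 8 + 2 = 29
Heidi -> Frank -> Grace -> Liam -> Nora: 1 + 8 + 8 + 2 = 19
Heidi -> Frank -> Grace -> Liam -> Judy -> Nora: 1 + 8 + 8 + 10 + 7 = 34
The minimum is 17.

17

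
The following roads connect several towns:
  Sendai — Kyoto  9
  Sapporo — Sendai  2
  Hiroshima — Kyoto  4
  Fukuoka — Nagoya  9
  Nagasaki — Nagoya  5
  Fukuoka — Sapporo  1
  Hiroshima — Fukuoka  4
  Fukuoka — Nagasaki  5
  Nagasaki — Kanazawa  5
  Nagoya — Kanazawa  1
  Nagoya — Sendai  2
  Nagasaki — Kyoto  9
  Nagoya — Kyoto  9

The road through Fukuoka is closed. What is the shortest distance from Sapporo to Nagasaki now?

9

Checking several routes:
Sapporo→Sendai→Nagoya→Kanazawa→Nagasaki: 2 + 2 + 1 + 5 = 10
Sapporo→Sendai→Kyoto→Nagasaki: 2 + 9 + 9 = 20
Sapporo→Sendai→Nagoya→Nagasaki: 2 + 2 + 5 = 9
The minimum is 9.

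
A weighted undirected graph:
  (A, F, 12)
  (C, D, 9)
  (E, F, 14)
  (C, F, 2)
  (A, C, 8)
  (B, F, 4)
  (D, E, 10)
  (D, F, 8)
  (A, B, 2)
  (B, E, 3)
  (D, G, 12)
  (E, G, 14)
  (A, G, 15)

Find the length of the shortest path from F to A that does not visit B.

Checking several routes:
F→D→G→A: 8 + 12 + 15 = 35
F→C→D→G→A: 2 + 9 + 12 + 15 = 38
F→D→C→A: 8 + 9 + 8 = 25
F→E→D→C→A: 14 + 10 + 9 + 8 = 41
F→C→A: 2 + 8 = 10
F→A: 12
Shortest: 10.

10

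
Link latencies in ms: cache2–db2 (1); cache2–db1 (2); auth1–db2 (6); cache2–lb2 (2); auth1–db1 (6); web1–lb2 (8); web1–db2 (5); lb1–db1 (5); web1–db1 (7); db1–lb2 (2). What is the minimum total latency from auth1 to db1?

Comparing a few candidate routes:
auth1 - db1: 6
auth1 - db2 - cache2 - lb2 - db1: 6 + 1 + 2 + 2 = 11
auth1 - db2 - web1 - db1: 6 + 5 + 7 = 18
auth1 - db2 - cache2 - db1: 6 + 1 + 2 = 9
auth1 - db2 - web1 - lb2 - db1: 6 + 5 + 8 + 2 = 21
auth1 - db2 - web1 - lb2 - cache2 - db1: 6 + 5 + 8 + 2 + 2 = 23
Shortest: 6 ms.

6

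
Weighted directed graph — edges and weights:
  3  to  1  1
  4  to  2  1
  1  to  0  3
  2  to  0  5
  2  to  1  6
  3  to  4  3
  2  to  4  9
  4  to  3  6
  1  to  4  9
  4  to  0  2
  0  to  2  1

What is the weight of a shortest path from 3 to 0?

4

Checking several routes:
3 → 1 → 0: 1 + 3 = 4
3 → 4 → 0: 3 + 2 = 5
3 → 4 → 2 → 0: 3 + 1 + 5 = 9
3 → 1 → 4 → 0: 1 + 9 + 2 = 12
Best route has total 4.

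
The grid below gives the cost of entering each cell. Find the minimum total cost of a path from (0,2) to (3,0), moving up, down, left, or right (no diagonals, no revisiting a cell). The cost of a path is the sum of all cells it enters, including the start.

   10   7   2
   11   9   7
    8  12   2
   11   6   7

One optimal route is r0c2 → r1c2 → r2c2 → r3c2 → r3c1 → r3c0.
Its cost is 2 + 7 + 2 + 7 + 6 + 11 = 35.

35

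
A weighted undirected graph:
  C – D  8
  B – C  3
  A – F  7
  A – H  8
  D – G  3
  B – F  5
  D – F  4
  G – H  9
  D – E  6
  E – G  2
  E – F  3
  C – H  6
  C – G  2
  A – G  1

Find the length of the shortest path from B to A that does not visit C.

11

Comparing a few candidate routes:
B → F → E → G → A: 5 + 3 + 2 + 1 = 11
B → F → D → G → A: 5 + 4 + 3 + 1 = 13
B → F → A: 5 + 7 = 12
B → F → E → D → G → A: 5 + 3 + 6 + 3 + 1 = 18
B → F → E → G → H → A: 5 + 3 + 2 + 9 + 8 = 27
B → F → D → E → G → A: 5 + 4 + 6 + 2 + 1 = 18
The minimum is 11.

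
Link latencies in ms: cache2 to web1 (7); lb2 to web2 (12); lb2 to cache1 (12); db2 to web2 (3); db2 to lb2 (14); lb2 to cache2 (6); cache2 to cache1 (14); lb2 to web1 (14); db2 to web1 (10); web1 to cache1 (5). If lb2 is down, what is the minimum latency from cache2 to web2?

Candidate routes:
cache2 -> web1 -> db2 -> web2: 7 + 10 + 3 = 20
cache2 -> cache1 -> web1 -> db2 -> web2: 14 + 5 + 10 + 3 = 32
Shortest: 20 ms.

20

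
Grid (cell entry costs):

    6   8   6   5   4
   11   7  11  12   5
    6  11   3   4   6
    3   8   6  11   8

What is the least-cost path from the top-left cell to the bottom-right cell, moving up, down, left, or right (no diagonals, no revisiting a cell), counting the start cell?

48

Cheapest: r0c0 r0c1 r0c2 r0c3 r0c4 r1c4 r2c4 r3c4
  6 + 8 + 6 + 5 + 4 + 5 + 6 + 8 = 48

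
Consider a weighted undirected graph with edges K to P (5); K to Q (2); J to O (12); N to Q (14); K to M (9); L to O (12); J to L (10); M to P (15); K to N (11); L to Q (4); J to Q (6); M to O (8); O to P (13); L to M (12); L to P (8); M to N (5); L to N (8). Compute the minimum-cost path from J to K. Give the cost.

Checking several routes:
J→O→M→K: 12 + 8 + 9 = 29
J→Q→L→N→K: 6 + 4 + 8 + 11 = 29
J→L→P→K: 10 + 8 + 5 = 23
J→Q→L→P→K: 6 + 4 + 8 + 5 = 23
J→Q→K: 6 + 2 = 8
J→L→Q→K: 10 + 4 + 2 = 16
Best route has total 8.

8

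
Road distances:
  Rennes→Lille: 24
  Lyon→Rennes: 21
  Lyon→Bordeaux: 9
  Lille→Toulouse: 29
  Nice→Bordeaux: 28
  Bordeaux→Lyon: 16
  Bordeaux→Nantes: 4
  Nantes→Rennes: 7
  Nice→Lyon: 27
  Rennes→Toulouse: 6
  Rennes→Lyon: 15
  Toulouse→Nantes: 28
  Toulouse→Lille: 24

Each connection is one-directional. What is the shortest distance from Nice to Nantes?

32

Routes from Nice to Nantes:
Nice - Bordeaux - Nantes: 28 + 4 = 32
Nice - Bordeaux - Lyon - Rennes - Lille - Toulouse - Nantes: 28 + 16 + 21 + 24 + 29 + 28 = 146
Nice - Lyon - Bordeaux - Nantes: 27 + 9 + 4 = 40
Nice - Lyon - Rennes - Toulouse - Nantes: 27 + 21 + 6 + 28 = 82
Nice - Lyon - Rennes - Lille - Toulouse - Nantes: 27 + 21 + 24 + 29 + 28 = 129
Nice - Bordeaux - Lyon - Rennes - Toulouse - Nantes: 28 + 16 + 21 + 6 + 28 = 99
Shortest: 32.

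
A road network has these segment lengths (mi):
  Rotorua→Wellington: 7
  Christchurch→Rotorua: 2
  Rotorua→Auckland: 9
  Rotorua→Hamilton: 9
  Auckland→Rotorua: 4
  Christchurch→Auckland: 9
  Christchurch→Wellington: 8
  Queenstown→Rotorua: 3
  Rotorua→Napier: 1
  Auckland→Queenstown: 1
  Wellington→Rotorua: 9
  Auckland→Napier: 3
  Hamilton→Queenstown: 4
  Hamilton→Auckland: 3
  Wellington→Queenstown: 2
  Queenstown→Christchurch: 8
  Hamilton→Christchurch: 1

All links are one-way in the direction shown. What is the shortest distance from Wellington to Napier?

6

A few of the Wellington→Napier routes:
Wellington→Queenstown→Rotorua→Napier: 2 + 3 + 1 = 6
Wellington→Rotorua→Napier: 9 + 1 = 10
Wellington→Queenstown→Rotorua→Auckland→Napier: 2 + 3 + 9 + 3 = 17
Wellington→Queenstown→Christchurch→Rotorua→Napier: 2 + 8 + 2 + 1 = 13
The minimum is 6 mi.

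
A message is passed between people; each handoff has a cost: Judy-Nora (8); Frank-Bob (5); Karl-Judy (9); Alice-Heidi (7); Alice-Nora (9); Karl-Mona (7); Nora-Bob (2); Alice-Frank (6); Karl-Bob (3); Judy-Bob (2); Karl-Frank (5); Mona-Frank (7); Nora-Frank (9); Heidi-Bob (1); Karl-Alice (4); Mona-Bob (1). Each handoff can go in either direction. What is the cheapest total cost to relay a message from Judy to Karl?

5

Some routes from Judy to Karl:
Judy - Bob - Mona - Karl: 2 + 1 + 7 = 10
Judy - Bob - Karl: 2 + 3 = 5
Judy - Nora - Bob - Karl: 8 + 2 + 3 = 13
Judy - Karl: 9
Judy - Bob - Frank - Karl: 2 + 5 + 5 = 12
Shortest: 5.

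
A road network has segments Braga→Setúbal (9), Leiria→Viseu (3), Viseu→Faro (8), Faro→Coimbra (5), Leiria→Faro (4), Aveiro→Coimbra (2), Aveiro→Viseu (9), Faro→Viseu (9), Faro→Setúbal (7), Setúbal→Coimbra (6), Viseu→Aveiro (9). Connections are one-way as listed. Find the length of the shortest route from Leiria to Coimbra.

Some routes from Leiria to Coimbra:
Leiria → Viseu → Aveiro → Coimbra: 3 + 9 + 2 = 14
Leiria → Faro → Coimbra: 4 + 5 = 9
Leiria → Viseu → Faro → Coimbra: 3 + 8 + 5 = 16
Shortest: 9 mi.

9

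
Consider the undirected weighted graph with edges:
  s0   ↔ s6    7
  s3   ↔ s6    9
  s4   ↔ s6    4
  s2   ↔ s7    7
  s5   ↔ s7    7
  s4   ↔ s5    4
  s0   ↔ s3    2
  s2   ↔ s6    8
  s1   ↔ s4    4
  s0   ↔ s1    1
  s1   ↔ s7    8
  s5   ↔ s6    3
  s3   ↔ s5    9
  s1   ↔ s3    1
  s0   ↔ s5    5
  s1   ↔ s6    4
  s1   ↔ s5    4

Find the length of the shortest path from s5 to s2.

A few of the s5→s2 routes:
s5→s4→s6→s2: 4 + 4 + 8 = 16
s5→s1→s7→s2: 4 + 8 + 7 = 19
s5→s7→s2: 7 + 7 = 14
s5→s6→s2: 3 + 8 = 11
s5→s0→s1→s6→s2: 5 + 1 + 4 + 8 = 18
s5→s1→s6→s2: 4 + 4 + 8 = 16
Best route has total 11.

11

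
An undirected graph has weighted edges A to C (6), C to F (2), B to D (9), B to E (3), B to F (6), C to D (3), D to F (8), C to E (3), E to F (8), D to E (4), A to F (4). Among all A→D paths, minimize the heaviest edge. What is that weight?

4

A few of the A→D routes:
A-C-F-B-E-D: max(6, 2, 6, 3, 4) = 6
A-C-E-D: max(6, 3, 4) = 6
A-F-C-E-D: max(4, 2, 3, 4) = 4
A-F-C-D: max(4, 2, 3) = 4
A-C-D: max(6, 3) = 6
The minimum achievable maximum is 4.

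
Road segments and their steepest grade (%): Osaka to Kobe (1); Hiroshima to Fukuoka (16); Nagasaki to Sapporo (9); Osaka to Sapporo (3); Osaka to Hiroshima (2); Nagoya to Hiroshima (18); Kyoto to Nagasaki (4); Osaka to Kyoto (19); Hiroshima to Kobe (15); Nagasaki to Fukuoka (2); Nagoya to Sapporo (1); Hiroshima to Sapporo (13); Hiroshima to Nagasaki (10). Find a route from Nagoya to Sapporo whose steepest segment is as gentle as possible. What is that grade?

Some routes from Nagoya to Sapporo:
Nagoya → Sapporo: max(1) = 1
Nagoya → Hiroshima → Osaka → Sapporo: max(18, 2, 3) = 18
Nagoya → Hiroshima → Kobe → Osaka → Sapporo: max(18, 15, 1, 3) = 18
Nagoya → Hiroshima → Nagasaki → Sapporo: max(18, 10, 9) = 18
Nagoya → Hiroshima → Fukuoka → Nagasaki → Sapporo: max(18, 16, 2, 9) = 18
Nagoya → Hiroshima → Sapporo: max(18, 13) = 18
Best route has worst link 1%.

1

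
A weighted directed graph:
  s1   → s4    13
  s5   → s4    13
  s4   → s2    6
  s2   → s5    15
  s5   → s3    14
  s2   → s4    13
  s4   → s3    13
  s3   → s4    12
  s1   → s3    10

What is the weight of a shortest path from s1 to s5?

34

Routes from s1 to s5:
s1-s3-s4-s2-s5: 10 + 12 + 6 + 15 = 43
s1-s4-s2-s5: 13 + 6 + 15 = 34
Best route has total 34.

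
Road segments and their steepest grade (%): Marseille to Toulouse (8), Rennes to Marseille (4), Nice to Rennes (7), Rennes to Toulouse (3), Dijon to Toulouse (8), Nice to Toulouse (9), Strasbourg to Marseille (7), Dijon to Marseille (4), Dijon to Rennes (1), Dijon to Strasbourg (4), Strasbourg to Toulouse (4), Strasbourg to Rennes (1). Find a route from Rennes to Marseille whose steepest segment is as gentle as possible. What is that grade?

4

Checking several routes:
Rennes→Marseille: max(4) = 4
Rennes→Dijon→Marseille: max(1, 4) = 4
Rennes→Toulouse→Strasbourg→Dijon→Marseille: max(3, 4, 4, 4) = 4
Rennes→Strasbourg→Dijon→Marseille: max(1, 4, 4) = 4
Smallest bottleneck: 4%.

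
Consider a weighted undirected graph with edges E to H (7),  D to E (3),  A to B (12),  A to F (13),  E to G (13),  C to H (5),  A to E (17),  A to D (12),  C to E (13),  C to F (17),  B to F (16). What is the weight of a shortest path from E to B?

Checking several routes:
E → D → A → F → B: 3 + 12 + 13 + 16 = 44
E → A → B: 17 + 12 = 29
E → D → A → B: 3 + 12 + 12 = 27
E → H → C → F → B: 7 + 5 + 17 + 16 = 45
The minimum is 27.

27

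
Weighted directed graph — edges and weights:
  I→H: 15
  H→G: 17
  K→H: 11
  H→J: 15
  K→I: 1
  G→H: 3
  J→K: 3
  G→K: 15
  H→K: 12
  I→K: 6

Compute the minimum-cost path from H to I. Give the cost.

Candidate routes:
H→K→I: 12 + 1 = 13
H→J→K→I: 15 + 3 + 1 = 19
H→G→K→I: 17 + 15 + 1 = 33
The minimum is 13.

13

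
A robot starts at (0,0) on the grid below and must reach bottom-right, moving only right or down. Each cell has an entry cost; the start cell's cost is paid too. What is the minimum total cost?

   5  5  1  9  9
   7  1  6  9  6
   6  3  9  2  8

Path r0c0 → r0c1 → r1c1 → r2c1 → r2c2 → r2c3 → r2c4: 5 + 5 + 1 + 3 + 9 + 2 + 8 = 33.
(Top row then right column would cost 43.)

33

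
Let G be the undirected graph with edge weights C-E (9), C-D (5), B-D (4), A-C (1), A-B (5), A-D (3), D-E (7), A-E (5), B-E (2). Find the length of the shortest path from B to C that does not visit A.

9

Candidate routes:
B → E → C: 2 + 9 = 11
B → E → D → C: 2 + 7 + 5 = 14
B → D → E → C: 4 + 7 + 9 = 20
B → D → C: 4 + 5 = 9
Best route has total 9.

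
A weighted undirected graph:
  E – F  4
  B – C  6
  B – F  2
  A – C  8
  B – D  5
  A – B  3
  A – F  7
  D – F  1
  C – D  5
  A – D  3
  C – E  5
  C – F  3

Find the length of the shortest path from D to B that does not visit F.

5

Candidate routes:
D -> B: 5
D -> C -> A -> B: 5 + 8 + 3 = 16
D -> A -> B: 3 + 3 = 6
D -> C -> B: 5 + 6 = 11
D -> A -> C -> B: 3 + 8 + 6 = 17
The minimum is 5.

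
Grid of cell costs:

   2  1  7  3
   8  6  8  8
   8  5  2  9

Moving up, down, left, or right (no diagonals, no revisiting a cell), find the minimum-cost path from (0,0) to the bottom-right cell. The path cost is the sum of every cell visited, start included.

25

Path r0c0 → r0c1 → r1c1 → r2c1 → r2c2 → r2c3: 2 + 1 + 6 + 5 + 2 + 9 = 25.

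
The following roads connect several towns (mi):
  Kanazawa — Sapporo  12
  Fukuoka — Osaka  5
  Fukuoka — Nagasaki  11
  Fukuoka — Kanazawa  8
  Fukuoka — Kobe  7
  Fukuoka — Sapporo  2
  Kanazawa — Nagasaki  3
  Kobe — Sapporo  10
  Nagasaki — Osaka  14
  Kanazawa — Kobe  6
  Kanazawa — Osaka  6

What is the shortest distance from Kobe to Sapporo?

9

Checking several routes:
Kobe - Sapporo: 10
Kobe - Kanazawa - Fukuoka - Sapporo: 6 + 8 + 2 = 16
Kobe - Fukuoka - Sapporo: 7 + 2 = 9
Best route has total 9 mi.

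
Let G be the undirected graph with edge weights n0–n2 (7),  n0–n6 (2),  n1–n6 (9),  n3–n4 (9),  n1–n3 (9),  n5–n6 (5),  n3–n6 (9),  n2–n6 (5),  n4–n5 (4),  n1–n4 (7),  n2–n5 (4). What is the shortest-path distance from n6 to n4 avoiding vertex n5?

16

Checking several routes:
n6 → n3 → n1 → n4: 9 + 9 + 7 = 25
n6 → n1 → n4: 9 + 7 = 16
n6 → n3 → n4: 9 + 9 = 18
Shortest: 16.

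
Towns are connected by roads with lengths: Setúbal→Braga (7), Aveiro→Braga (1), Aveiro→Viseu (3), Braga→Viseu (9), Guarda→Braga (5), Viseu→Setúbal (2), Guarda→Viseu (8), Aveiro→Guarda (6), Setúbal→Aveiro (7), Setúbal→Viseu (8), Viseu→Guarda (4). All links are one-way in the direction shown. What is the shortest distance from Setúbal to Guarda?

Some routes from Setúbal to Guarda:
Setúbal -> Viseu -> Guarda: 8 + 4 = 12
Setúbal -> Aveiro -> Guarda: 7 + 6 = 13
Setúbal -> Aveiro -> Viseu -> Guarda: 7 + 3 + 4 = 14
Setúbal -> Braga -> Viseu -> Guarda: 7 + 9 + 4 = 20
The minimum is 12.

12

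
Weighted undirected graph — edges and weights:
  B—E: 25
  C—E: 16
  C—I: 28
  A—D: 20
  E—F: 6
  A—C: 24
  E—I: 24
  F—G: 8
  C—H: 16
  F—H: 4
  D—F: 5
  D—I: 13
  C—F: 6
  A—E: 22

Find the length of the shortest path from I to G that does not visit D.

Comparing a few candidate routes:
I → E → F → G: 24 + 6 + 8 = 38
I → C → E → F → G: 28 + 16 + 6 + 8 = 58
I → C → F → G: 28 + 6 + 8 = 42
I → E → C → F → G: 24 + 16 + 6 + 8 = 54
I → C → H → F → G: 28 + 16 + 4 + 8 = 56
Shortest: 38.

38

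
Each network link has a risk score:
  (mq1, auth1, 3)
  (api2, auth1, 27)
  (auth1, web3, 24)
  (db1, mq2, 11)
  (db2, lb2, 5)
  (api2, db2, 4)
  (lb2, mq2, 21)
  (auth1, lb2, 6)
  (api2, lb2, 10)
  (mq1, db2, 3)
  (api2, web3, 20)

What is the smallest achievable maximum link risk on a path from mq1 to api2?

Checking several routes:
mq1 -> auth1 -> lb2 -> api2: max(3, 6, 10) = 10
mq1 -> auth1 -> lb2 -> db2 -> api2: max(3, 6, 5, 4) = 6
mq1 -> db2 -> api2: max(3, 4) = 4
mq1 -> db2 -> lb2 -> api2: max(3, 5, 10) = 10
Smallest bottleneck: 4.

4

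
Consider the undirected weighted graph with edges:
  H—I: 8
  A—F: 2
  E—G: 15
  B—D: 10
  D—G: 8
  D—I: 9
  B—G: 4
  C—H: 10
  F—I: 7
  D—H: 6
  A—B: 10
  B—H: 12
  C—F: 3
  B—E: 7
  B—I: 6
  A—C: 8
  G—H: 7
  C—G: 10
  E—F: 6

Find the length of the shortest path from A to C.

5

Checking several routes:
A → B → G → C: 10 + 4 + 10 = 24
A → C: 8
A → F → C: 2 + 3 = 5
Shortest: 5.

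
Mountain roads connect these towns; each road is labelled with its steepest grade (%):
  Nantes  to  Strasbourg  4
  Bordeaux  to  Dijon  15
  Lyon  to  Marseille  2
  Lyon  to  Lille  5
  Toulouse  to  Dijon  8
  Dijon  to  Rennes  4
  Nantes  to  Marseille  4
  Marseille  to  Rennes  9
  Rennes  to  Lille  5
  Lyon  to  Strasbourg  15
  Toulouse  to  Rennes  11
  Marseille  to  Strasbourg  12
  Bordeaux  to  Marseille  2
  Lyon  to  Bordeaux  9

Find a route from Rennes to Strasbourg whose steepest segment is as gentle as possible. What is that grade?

5

Checking several routes:
Rennes → Marseille → Nantes → Strasbourg: max(9, 4, 4) = 9
Rennes → Lille → Lyon → Marseille → Nantes → Strasbourg: max(5, 5, 2, 4, 4) = 5
Rennes → Lille → Lyon → Marseille → Strasbourg: max(5, 5, 2, 12) = 12
Rennes → Lille → Lyon → Bordeaux → Marseille → Nantes → Strasbourg: max(5, 5, 9, 2, 4, 4) = 9
The minimum achievable maximum is 5%.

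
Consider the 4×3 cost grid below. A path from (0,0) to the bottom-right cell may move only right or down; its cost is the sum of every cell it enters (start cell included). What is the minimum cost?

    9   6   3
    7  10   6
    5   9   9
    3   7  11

42

Path (0,0) (1,0) (2,0) (3,0) (3,1) (3,2): 9 + 7 + 5 + 3 + 7 + 11 = 42.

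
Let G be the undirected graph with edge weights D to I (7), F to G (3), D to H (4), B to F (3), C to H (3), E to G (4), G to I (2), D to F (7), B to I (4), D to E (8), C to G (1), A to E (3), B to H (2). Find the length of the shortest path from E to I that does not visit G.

15

Candidate routes:
E-D-H-B-I: 8 + 4 + 2 + 4 = 18
E-D-I: 8 + 7 = 15
E-D-F-B-I: 8 + 7 + 3 + 4 = 22
Best route has total 15.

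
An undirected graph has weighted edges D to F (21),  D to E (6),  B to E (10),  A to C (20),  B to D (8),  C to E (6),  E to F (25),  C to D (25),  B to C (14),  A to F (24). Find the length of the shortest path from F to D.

21

Comparing a few candidate routes:
F→D: 21
F→E→B→D: 25 + 10 + 8 = 43
F→E→D: 25 + 6 = 31
Shortest: 21.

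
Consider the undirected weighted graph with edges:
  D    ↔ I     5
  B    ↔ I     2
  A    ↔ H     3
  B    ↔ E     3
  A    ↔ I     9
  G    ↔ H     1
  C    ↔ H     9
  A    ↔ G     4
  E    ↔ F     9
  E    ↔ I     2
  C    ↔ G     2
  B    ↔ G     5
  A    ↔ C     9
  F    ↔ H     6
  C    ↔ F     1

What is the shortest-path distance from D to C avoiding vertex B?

Some routes from D to C avoiding B:
D-I-A-C: 5 + 9 + 9 = 23
D-I-A-G-C: 5 + 9 + 4 + 2 = 20
D-I-E-F-H-G-C: 5 + 2 + 9 + 6 + 1 + 2 = 25
D-I-A-H-F-C: 5 + 9 + 3 + 6 + 1 = 24
D-I-A-H-G-C: 5 + 9 + 3 + 1 + 2 = 20
D-I-E-F-C: 5 + 2 + 9 + 1 = 17
The minimum is 17.

17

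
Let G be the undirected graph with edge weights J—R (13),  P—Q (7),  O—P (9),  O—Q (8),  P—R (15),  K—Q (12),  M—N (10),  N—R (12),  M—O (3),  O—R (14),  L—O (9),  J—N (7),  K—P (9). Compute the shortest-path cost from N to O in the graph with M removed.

Some routes from N to O avoiding M:
N -> R -> O: 12 + 14 = 26
N -> J -> R -> O: 7 + 13 + 14 = 34
N -> R -> P -> O: 12 + 15 + 9 = 36
N -> R -> P -> Q -> O: 12 + 15 + 7 + 8 = 42
The minimum is 26.

26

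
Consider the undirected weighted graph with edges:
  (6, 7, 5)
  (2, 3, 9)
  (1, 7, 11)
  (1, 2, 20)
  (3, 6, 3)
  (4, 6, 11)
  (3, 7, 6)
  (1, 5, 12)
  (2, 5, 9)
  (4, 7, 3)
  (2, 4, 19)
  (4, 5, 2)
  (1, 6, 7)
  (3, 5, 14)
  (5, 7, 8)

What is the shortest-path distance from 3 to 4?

A few of the 3→4 routes:
3→7→4: 6 + 3 = 9
3→6→7→4: 3 + 5 + 3 = 11
3→6→4: 3 + 11 = 14
The minimum is 9.

9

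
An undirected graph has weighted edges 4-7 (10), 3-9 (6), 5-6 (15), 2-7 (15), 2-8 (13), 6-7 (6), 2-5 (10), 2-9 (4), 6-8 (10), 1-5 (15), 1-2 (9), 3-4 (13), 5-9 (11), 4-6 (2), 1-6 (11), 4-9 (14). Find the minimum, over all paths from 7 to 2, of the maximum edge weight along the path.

11

Comparing a few candidate routes:
7 - 4 - 6 - 1 - 2: max(10, 2, 11, 9) = 11
7 - 6 - 4 - 3 - 9 - 5 - 2: max(6, 2, 13, 6, 11, 10) = 13
7 - 4 - 6 - 8 - 2: max(10, 2, 10, 13) = 13
7 - 6 - 4 - 3 - 9 - 2: max(6, 2, 13, 6, 4) = 13
7 - 6 - 8 - 2: max(6, 10, 13) = 13
7 - 6 - 1 - 2: max(6, 11, 9) = 11
Smallest bottleneck: 11.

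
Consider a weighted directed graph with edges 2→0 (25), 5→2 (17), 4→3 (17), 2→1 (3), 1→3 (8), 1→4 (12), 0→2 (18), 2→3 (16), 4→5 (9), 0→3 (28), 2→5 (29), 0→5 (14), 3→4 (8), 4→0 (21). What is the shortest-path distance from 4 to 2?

26

Routes from 4 to 2:
4-0-2: 21 + 18 = 39
4-5-2: 9 + 17 = 26
4-0-5-2: 21 + 14 + 17 = 52
Best route has total 26.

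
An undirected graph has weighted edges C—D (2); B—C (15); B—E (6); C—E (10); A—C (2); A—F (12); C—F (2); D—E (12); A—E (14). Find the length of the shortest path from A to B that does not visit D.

Checking several routes:
A→C→B: 2 + 15 = 17
A→E→B: 14 + 6 = 20
A→F→C→B: 12 + 2 + 15 = 29
A→C→E→B: 2 + 10 + 6 = 18
A→F→C→E→B: 12 + 2 + 10 + 6 = 30
Best route has total 17.

17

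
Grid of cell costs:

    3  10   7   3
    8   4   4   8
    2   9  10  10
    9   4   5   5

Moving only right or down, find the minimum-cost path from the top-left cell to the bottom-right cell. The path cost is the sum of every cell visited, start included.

Cheapest: [0,0] → [1,0] → [2,0] → [2,1] → [3,1] → [3,2] → [3,3]
  3 + 8 + 2 + 9 + 4 + 5 + 5 = 36
For comparison, the top-then-right route costs 46.

36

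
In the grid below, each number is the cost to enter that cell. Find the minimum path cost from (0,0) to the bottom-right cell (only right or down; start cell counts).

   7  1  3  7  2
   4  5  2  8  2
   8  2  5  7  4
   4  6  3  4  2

27

Take (0,0) (0,1) (0,2) (1,2) (2,2) (3,2) (3,3) (3,4) for a total of 7 + 1 + 3 + 2 + 5 + 3 + 4 + 2 = 27.
For comparison, the top-then-right route costs 28.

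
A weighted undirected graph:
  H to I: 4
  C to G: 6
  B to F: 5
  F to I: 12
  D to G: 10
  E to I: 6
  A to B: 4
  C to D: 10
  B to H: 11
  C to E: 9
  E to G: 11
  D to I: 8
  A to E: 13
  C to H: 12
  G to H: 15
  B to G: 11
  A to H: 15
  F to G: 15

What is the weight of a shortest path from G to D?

Comparing a few candidate routes:
G -> D: 10
G -> E -> C -> D: 11 + 9 + 10 = 30
G -> C -> E -> I -> D: 6 + 9 + 6 + 8 = 29
G -> H -> I -> D: 15 + 4 + 8 = 27
G -> C -> D: 6 + 10 = 16
G -> E -> I -> D: 11 + 6 + 8 = 25
Best route has total 10.

10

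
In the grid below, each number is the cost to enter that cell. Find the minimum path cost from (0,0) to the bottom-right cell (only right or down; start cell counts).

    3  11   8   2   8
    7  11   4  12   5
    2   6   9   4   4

Cheapest: r0c0 -> r1c0 -> r2c0 -> r2c1 -> r2c2 -> r2c3 -> r2c4
  3 + 7 + 2 + 6 + 9 + 4 + 4 = 35
For comparison, the top-then-right route costs 41.

35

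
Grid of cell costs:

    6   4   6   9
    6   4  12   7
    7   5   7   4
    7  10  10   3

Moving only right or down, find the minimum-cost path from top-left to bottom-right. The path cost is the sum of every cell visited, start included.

33

Path r0c0→r0c1→r1c1→r2c1→r2c2→r2c3→r3c3: 6 + 4 + 4 + 5 + 7 + 4 + 3 = 33.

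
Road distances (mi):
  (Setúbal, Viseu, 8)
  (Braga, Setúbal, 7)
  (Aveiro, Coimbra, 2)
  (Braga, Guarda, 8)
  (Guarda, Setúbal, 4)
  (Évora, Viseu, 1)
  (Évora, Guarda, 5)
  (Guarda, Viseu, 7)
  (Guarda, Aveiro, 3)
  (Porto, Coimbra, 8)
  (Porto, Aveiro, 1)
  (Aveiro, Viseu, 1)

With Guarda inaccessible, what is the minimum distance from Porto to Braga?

17

Candidate routes:
Porto-Aveiro-Viseu-Setúbal-Braga: 1 + 1 + 8 + 7 = 17
Porto-Coimbra-Aveiro-Viseu-Setúbal-Braga: 8 + 2 + 1 + 8 + 7 = 26
Shortest: 17 mi.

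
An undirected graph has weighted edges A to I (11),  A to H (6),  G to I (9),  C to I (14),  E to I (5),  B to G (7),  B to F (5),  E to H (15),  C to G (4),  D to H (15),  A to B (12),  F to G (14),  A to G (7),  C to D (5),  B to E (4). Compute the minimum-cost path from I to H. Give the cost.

Comparing a few candidate routes:
I -> G -> A -> H: 9 + 7 + 6 = 22
I -> A -> H: 11 + 6 = 17
I -> E -> B -> A -> H: 5 + 4 + 12 + 6 = 27
I -> E -> B -> G -> A -> H: 5 + 4 + 7 + 7 + 6 = 29
I -> E -> H: 5 + 15 = 20
Shortest: 17.

17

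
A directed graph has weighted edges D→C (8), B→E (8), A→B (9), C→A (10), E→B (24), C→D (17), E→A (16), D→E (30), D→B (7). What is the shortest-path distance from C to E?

Candidate routes:
C - D - B - E: 17 + 7 + 8 = 32
C - A - B - E: 10 + 9 + 8 = 27
C - D - E: 17 + 30 = 47
Shortest: 27.

27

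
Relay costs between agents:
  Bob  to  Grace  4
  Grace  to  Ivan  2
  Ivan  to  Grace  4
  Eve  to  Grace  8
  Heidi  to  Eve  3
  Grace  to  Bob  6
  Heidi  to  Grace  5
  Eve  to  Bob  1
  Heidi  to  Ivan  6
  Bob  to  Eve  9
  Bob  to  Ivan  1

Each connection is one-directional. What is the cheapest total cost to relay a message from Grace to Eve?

15

Paths from Grace to Eve:
Grace - Bob - Eve: 6 + 9 = 15
Best route has total 15.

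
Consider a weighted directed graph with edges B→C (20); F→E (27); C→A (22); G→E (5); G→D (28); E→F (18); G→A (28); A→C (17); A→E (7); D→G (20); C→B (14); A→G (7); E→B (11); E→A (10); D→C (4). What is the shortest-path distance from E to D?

Routes from E to D:
E-B-C-A-G-D: 11 + 20 + 22 + 7 + 28 = 88
E-A-G-D: 10 + 7 + 28 = 45
The minimum is 45.

45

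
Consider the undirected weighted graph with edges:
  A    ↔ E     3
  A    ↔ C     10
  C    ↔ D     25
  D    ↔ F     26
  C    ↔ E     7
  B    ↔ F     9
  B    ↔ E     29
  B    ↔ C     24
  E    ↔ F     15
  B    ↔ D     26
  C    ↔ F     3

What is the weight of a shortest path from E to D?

A few of the E→D routes:
E → A → C → D: 3 + 10 + 25 = 38
E → F → C → D: 15 + 3 + 25 = 43
E → A → C → F → D: 3 + 10 + 3 + 26 = 42
E → C → F → D: 7 + 3 + 26 = 36
E → F → D: 15 + 26 = 41
E → C → D: 7 + 25 = 32
The minimum is 32.

32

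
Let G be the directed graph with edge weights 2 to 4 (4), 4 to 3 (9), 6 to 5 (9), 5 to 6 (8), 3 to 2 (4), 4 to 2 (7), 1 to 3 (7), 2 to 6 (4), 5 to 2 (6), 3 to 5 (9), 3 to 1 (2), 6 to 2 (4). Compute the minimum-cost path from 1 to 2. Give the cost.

11

Candidate routes:
1 - 3 - 5 - 6 - 2: 7 + 9 + 8 + 4 = 28
1 - 3 - 2: 7 + 4 = 11
1 - 3 - 5 - 2: 7 + 9 + 6 = 22
Best route has total 11.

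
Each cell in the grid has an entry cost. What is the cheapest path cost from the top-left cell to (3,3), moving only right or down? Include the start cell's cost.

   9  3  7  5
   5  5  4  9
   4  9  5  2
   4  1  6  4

32

One optimal route is [0,0] -> [0,1] -> [1,1] -> [1,2] -> [2,2] -> [2,3] -> [3,3].
Its cost is 9 + 3 + 5 + 4 + 5 + 2 + 4 = 32.
(Top row then right column would cost 39.)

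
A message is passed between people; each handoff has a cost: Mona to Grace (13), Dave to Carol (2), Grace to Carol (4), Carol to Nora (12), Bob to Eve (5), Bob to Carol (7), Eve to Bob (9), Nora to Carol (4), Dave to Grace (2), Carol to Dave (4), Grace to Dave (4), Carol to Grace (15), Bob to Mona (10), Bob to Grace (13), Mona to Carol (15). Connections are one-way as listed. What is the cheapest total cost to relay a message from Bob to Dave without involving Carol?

Paths from Bob to Dave avoiding Carol:
Bob -> Grace -> Dave: 13 + 4 = 17
Bob -> Mona -> Grace -> Dave: 10 + 13 + 4 = 27
The minimum is 17.

17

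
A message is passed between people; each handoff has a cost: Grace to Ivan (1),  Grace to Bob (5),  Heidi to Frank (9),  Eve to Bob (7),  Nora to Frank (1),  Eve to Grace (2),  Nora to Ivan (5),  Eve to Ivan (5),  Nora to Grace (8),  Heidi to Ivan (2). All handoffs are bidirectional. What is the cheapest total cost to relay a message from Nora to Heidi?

7

Some routes from Nora to Heidi:
Nora→Grace→Ivan→Heidi: 8 + 1 + 2 = 11
Nora→Frank→Heidi: 1 + 9 = 10
Nora→Ivan→Heidi: 5 + 2 = 7
Nora→Grace→Eve→Ivan→Heidi: 8 + 2 + 5 + 2 = 17
Best route has total 7.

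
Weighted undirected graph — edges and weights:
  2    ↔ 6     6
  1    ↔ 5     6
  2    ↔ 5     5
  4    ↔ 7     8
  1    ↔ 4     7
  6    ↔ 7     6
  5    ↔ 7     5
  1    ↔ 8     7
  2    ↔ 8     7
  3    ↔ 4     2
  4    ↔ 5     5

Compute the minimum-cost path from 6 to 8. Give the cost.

Some routes from 6 to 8:
6 - 7 - 5 - 2 - 8: 6 + 5 + 5 + 7 = 23
6 - 2 - 8: 6 + 7 = 13
6 - 2 - 5 - 1 - 8: 6 + 5 + 6 + 7 = 24
6 - 7 - 5 - 1 - 8: 6 + 5 + 6 + 7 = 24
Best route has total 13.

13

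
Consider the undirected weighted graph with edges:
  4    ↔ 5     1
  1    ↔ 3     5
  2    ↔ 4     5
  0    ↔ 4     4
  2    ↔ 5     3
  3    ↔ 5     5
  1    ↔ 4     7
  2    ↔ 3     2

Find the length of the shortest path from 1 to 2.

7

Checking several routes:
1 -> 4 -> 5 -> 3 -> 2: 7 + 1 + 5 + 2 = 15
1 -> 3 -> 2: 5 + 2 = 7
1 -> 3 -> 5 -> 2: 5 + 5 + 3 = 13
1 -> 4 -> 2: 7 + 5 = 12
1 -> 4 -> 5 -> 2: 7 + 1 + 3 = 11
Best route has total 7.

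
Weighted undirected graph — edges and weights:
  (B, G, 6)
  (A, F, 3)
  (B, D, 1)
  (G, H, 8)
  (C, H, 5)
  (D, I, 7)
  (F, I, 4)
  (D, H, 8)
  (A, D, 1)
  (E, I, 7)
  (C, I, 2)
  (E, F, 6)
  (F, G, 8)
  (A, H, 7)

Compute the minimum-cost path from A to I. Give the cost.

Some routes from A to I:
A → H → C → I: 7 + 5 + 2 = 14
A → F → I: 3 + 4 = 7
A → F → E → I: 3 + 6 + 7 = 16
A → D → H → C → I: 1 + 8 + 5 + 2 = 16
A → D → I: 1 + 7 = 8
Shortest: 7.

7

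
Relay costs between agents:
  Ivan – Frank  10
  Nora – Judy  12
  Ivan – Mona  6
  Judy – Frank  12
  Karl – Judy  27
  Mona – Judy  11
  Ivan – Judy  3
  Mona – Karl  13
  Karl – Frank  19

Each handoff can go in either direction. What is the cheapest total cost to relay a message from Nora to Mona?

Checking several routes:
Nora -> Judy -> Frank -> Ivan -> Mona: 12 + 12 + 10 + 6 = 40
Nora -> Judy -> Mona: 12 + 11 = 23
Nora -> Judy -> Ivan -> Mona: 12 + 3 + 6 = 21
Nora -> Judy -> Karl -> Mona: 12 + 27 + 13 = 52
Nora -> Judy -> Frank -> Karl -> Mona: 12 + 12 + 19 + 13 = 56
The minimum is 21.

21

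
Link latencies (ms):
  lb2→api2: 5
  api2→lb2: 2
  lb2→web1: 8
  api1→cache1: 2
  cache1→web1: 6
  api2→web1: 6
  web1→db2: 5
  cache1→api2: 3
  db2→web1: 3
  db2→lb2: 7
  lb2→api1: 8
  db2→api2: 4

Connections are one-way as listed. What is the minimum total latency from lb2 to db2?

Candidate routes:
lb2 - web1 - db2: 8 + 5 = 13
lb2 - api1 - cache1 - web1 - db2: 8 + 2 + 6 + 5 = 21
lb2 - api2 - web1 - db2: 5 + 6 + 5 = 16
lb2 - api1 - cache1 - api2 - web1 - db2: 8 + 2 + 3 + 6 + 5 = 24
Shortest: 13 ms.

13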